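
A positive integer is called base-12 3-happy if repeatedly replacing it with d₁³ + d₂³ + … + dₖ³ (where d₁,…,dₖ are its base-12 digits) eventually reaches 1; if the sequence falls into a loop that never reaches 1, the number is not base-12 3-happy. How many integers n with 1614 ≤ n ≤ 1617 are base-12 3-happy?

2

1614: 1614 → 1555 → 2072 → 585 → 793 → 342 → 288 → 8 → 512 → 755 → 1464 → 1008 → 343 → 415 → 1351 → 1136 → 1855 → 1344 → 793  (repeats 793)
1615: 1615 → 1682 → 1851 → 1028 → 856 → 1520 → 1728 → 1  (reaches 1)
1616: 1616 → 1851 → 1028 → 856 → 1520 → 1728 → 1  (reaches 1)
1617: 1617 → 2068 → 137 → 1456 → 1065 → 1136 → 1855 → 1344 → 793 → 342 → 288 → 8 → 512 → 755 → 1464 → 1008 → 343 → 415 → 1351 → 1136  (repeats 1136)
base-12 3-happy: 1615, 1616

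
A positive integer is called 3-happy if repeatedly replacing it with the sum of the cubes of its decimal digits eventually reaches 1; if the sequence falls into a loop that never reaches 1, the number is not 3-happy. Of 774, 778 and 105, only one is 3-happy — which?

778

774: 774 → 750 → 468 → 792 → 1080 → 513 → 153 → 153  — repeats 153 (not 3-happy)
778: 778 → 1198 → 1243 → 100 → 1  — reaches 1 (3-happy)
105: 105 → 126 → 225 → 141 → 66 → 432 → 99 → 1458 → 702 → 351 → 153 → 153  — repeats 153 (not 3-happy)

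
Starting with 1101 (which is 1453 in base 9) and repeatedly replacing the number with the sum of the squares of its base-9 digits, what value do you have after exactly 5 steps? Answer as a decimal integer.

1101 = (1,4,5,3)_9 → 1² + 4² + 5² + 3² = 1 + 16 + 25 + 9 = 51
51 = (5,6)_9 → 5² + 6² = 25 + 36 = 61
61 = (6,7)_9 → 6² + 7² = 36 + 49 = 85
85 = (1,0,4)_9 → 1² + 0² + 4² = 1 + 0 + 16 = 17
17 = (1,8)_9 → 1² + 8² = 1 + 64 = 65

65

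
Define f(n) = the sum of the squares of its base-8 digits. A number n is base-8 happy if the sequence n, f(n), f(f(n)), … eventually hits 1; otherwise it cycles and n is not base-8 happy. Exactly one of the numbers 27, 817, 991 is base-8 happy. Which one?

27: 27 → 18 → 8 → 1  — reaches 1 (base-8 happy)
817: 817 → 54 → 72 → 2 → 4 → 16 → 4  — repeats 4 (not base-8 happy)
991: 991 → 108 → 42 → 29 → 34 → 20 → 20  — repeats 20 (not base-8 happy)

27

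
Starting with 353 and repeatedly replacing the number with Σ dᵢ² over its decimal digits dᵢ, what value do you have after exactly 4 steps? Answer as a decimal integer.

85

353 → 3² + 5² + 3² = 43
43 → 4² + 3² = 25
25 → 2² + 5² = 29
29 → 2² + 9² = 85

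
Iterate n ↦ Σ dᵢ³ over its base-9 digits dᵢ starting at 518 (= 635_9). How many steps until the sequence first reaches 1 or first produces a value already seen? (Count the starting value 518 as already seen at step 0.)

14

518 = (6,3,5)_9 → 6³ + 3³ + 5³ = 368
368 = (4,4,8)_9 → 4³ + 4³ + 8³ = 640
640 = (7,8,1)_9 → 7³ + 8³ + 1³ = 856
856 = (1,1,5,1)_9 → 1³ + 1³ + 5³ + 1³ = 128
128 = (1,5,2)_9 → 1³ + 5³ + 2³ = 134
134 = (1,5,8)_9 → 1³ + 5³ + 8³ = 638
638 = (7,7,8)_9 → 7³ + 7³ + 8³ = 1198
1198 = (1,5,7,1)_9 → 1³ + 5³ + 7³ + 1³ = 470
470 = (5,7,2)_9 → 5³ + 7³ + 2³ = 476
476 = (5,7,8)_9 → 5³ + 7³ + 8³ = 980
980 = (1,3,0,8)_9 → 1³ + 3³ + 0³ + 8³ = 540
540 = (6,6,0)_9 → 6³ + 6³ + 0³ = 432
432 = (5,3,0)_9 → 5³ + 3³ + 0³ = 152
152 = (1,7,8)_9 → 1³ + 7³ + 8³ = 856  — 856 repeats.
That took 14 steps.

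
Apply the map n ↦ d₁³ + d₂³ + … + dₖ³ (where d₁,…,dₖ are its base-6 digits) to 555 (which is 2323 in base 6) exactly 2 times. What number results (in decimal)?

555 = (2,3,2,3)_6 → 2³ + 3³ + 2³ + 3³ = 8 + 27 + 8 + 27 = 70
70 = (1,5,4)_6 → 1³ + 5³ + 4³ = 1 + 125 + 64 = 190

190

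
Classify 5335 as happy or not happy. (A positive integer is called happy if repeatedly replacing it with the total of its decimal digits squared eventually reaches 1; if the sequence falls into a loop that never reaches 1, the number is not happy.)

5335 → 5² + 3² + 3² + 5² = 68
68 → 6² + 8² = 100
100 → 1² + 0² + 0² = 1  — reached 1.

happy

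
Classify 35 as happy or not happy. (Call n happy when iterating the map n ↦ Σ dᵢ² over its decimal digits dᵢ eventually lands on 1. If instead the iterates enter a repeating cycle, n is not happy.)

not happy

35 → 3² + 5² = 34
34 → 3² + 4² = 25
25 → 2² + 5² = 29
29 → 2² + 9² = 85
85 → 8² + 5² = 89
89 → 8² + 9² = 145
145 → 1² + 4² + 5² = 42
42 → 4² + 2² = 20
20 → 2² + 0² = 4
4 → 4² = 16
16 → 1² + 6² = 37
37 → 3² + 7² = 58
58 → 5² + 8² = 89  — 89 already seen; the sequence cycles without reaching 1.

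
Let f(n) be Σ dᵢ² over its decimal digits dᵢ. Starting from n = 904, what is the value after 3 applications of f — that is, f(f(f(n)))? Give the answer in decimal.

10

904 → 9² + 0² + 4² = 81 + 0 + 16 = 97
97 → 9² + 7² = 81 + 49 = 130
130 → 1² + 3² + 0² = 1 + 9 + 0 = 10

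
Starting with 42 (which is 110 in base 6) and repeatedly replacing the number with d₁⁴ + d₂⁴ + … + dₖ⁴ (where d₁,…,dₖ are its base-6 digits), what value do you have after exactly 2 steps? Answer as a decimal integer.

42 = (1,1,0)_6 → 2
2 = (2)_6 → 16

16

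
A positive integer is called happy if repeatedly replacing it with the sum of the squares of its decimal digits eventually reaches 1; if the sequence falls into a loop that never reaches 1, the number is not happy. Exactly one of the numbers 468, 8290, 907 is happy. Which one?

468: 468 → 116 → 38 → 73 → 58 → 89 → 145 → 42 → 20 → 4 → 16 → 37 → 58  — repeats 58 (not happy)
8290: 8290 → 149 → 98 → 145 → 42 → 20 → 4 → 16 → 37 → 58 → 89 → 145  — repeats 145 (not happy)
907: 907 → 130 → 10 → 1  — reaches 1 (happy)

907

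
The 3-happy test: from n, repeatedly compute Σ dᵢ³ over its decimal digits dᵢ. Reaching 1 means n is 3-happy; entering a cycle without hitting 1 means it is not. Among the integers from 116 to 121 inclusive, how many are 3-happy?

116: 116 → 218 → 521 → 134 → 92 → 737 → 713 → 371 → 371  — not 3-happy
117: 117 → 345 → 216 → 225 → 141 → 66 → 432 → 99 → 1458 → 702 → 351 → 153 → 153  — not 3-happy
118: 118 → 514 → 190 → 730 → 370 → 370  — not 3-happy
119: 119 → 731 → 371 → 371  — not 3-happy
120: 120 → 9 → 729 → 1080 → 513 → 153 → 153  — not 3-happy
121: 121 → 10 → 1  — 3-happy
3-happy: 121

1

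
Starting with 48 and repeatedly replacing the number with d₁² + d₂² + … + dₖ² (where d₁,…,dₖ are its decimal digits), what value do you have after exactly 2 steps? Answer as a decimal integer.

48 → 4² + 8² = 80
80 → 8² + 0² = 64

64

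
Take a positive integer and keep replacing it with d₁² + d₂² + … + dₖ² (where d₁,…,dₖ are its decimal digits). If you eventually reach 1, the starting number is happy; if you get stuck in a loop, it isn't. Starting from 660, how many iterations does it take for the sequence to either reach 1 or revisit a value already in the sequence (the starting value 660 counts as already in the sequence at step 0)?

660 → 6² + 6² + 0² = 36 + 36 + 0 = 72
72 → 7² + 2² = 49 + 4 = 53
53 → 5² + 3² = 25 + 9 = 34
34 → 3² + 4² = 9 + 16 = 25
25 → 2² + 5² = 4 + 25 = 29
29 → 2² + 9² = 4 + 81 = 85
85 → 8² + 5² = 64 + 25 = 89
89 → 8² + 9² = 64 + 81 = 145
145 → 1² + 4² + 5² = 1 + 16 + 25 = 42
42 → 4² + 2² = 16 + 4 = 20
20 → 2² + 0² = 4 + 0 = 4
4 → 4² = 16
16 → 1² + 6² = 1 + 36 = 37
37 → 3² + 7² = 9 + 49 = 58
58 → 5² + 8² = 25 + 64 = 89  — 89 repeats.
That took 15 steps.

15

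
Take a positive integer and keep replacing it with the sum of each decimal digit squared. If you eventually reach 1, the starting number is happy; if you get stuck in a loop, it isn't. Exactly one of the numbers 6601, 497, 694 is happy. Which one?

694

6601: 6601 → 73 → 58 → 89 → 145 → 42 → 20 → 4 → 16 → 37 → 58  — repeats 58 (not happy)
497: 497 → 146 → 53 → 34 → 25 → 29 → 85 → 89 → 145 → 42 → 20 → 4 → 16 → 37 → 58 → 89  — repeats 89 (not happy)
694: 694 → 133 → 19 → 82 → 68 → 100 → 1  — reaches 1 (happy)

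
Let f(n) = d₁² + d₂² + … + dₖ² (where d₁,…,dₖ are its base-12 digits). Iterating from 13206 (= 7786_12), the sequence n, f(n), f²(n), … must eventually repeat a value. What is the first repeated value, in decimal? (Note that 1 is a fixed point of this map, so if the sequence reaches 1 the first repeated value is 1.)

41

13206 = (7,7,8,6)_12 → 7² + 7² + 8² + 6² = 198
198 = (1,4,6)_12 → 1² + 4² + 6² = 53
53 = (4,5)_12 → 4² + 5² = 41
41 = (3,5)_12 → 3² + 5² = 34
34 = (2,10)_12 → 2² + 10² = 104
104 = (8,8)_12 → 8² + 8² = 128
128 = (10,8)_12 → 10² + 8² = 164
164 = (1,1,8)_12 → 1² + 1² + 8² = 66
66 = (5,6)_12 → 5² + 6² = 61
61 = (5,1)_12 → 5² + 1² = 26
26 = (2,2)_12 → 2² + 2² = 8
8 = (8)_12 → 8² = 64
64 = (5,4)_12 → 5² + 4² = 41  — 41 already appeared earlier.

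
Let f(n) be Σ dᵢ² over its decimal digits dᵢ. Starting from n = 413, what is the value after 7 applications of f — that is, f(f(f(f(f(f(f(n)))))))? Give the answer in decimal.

413 → 26
26 → 40
40 → 16
16 → 37
37 → 58
58 → 89
89 → 145

145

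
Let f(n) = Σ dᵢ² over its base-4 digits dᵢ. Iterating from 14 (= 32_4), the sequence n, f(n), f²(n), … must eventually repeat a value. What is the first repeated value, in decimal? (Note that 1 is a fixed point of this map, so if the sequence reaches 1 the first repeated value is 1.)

14 = (3,2)_4 → 3² + 2² = 9 + 4 = 13
13 = (3,1)_4 → 3² + 1² = 9 + 1 = 10
10 = (2,2)_4 → 2² + 2² = 4 + 4 = 8
8 = (2,0)_4 → 2² + 0² = 4 + 0 = 4
4 = (1,0)_4 → 1² + 0² = 1 + 0 = 1  — reached the fixed point 1.
1 → 1, so 1 is the first repeated value.

1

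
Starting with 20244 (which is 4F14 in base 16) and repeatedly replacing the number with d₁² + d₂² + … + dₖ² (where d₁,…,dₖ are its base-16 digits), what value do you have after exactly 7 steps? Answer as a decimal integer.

20244 = (4,15,1,4)_16 → 4² + 15² + 1² + 4² = 16 + 225 + 1 + 16 = 258
258 = (1,0,2)_16 → 1² + 0² + 2² = 1 + 0 + 4 = 5
5 = (5)_16 → 5² = 25
25 = (1,9)_16 → 1² + 9² = 1 + 81 = 82
82 = (5,2)_16 → 5² + 2² = 25 + 4 = 29
29 = (1,13)_16 → 1² + 13² = 1 + 169 = 170
170 = (10,10)_16 → 10² + 10² = 100 + 100 = 200

200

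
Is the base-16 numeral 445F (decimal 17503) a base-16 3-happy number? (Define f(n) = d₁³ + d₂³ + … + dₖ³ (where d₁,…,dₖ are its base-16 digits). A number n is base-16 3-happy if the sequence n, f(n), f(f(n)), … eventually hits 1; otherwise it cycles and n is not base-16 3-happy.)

17503 = (4,4,5,15)_16 → 4³ + 4³ + 5³ + 15³ = 64 + 64 + 125 + 3375 = 3628
3628 = (14,2,12)_16 → 14³ + 2³ + 12³ = 2744 + 8 + 1728 = 4480
4480 = (1,1,8,0)_16 → 1³ + 1³ + 8³ + 0³ = 1 + 1 + 512 + 0 = 514
514 = (2,0,2)_16 → 2³ + 0³ + 2³ = 8 + 0 + 8 = 16
16 = (1,0)_16 → 1³ + 0³ = 1 + 0 = 1  — reached 1.

base-16 3-happy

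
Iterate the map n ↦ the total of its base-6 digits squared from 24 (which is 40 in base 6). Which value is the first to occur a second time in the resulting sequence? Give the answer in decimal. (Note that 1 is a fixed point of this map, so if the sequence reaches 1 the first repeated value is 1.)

24 = (4,0)_6 → 4² + 0² = 16 + 0 = 16
16 = (2,4)_6 → 2² + 4² = 4 + 16 = 20
20 = (3,2)_6 → 3² + 2² = 9 + 4 = 13
13 = (2,1)_6 → 2² + 1² = 4 + 1 = 5
5 = (5)_6 → 5² = 25
25 = (4,1)_6 → 4² + 1² = 16 + 1 = 17
17 = (2,5)_6 → 2² + 5² = 4 + 25 = 29
29 = (4,5)_6 → 4² + 5² = 16 + 25 = 41
41 = (1,0,5)_6 → 1² + 0² + 5² = 1 + 0 + 25 = 26
26 = (4,2)_6 → 4² + 2² = 16 + 4 = 20  — 20 already appeared earlier.

20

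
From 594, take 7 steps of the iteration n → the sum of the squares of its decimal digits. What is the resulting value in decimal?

594 → 5² + 9² + 4² = 25 + 81 + 16 = 122
122 → 1² + 2² + 2² = 1 + 4 + 4 = 9
9 → 9² = 81
81 → 8² + 1² = 64 + 1 = 65
65 → 6² + 5² = 36 + 25 = 61
61 → 6² + 1² = 36 + 1 = 37
37 → 3² + 7² = 9 + 49 = 58

58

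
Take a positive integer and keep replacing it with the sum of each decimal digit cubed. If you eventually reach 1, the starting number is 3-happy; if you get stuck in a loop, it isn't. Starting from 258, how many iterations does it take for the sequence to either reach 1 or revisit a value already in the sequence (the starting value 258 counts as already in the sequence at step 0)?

8

258 → 645
645 → 405
405 → 189
189 → 1242
1242 → 81
81 → 513
513 → 153
153 → 153  — 153 repeats.
That took 8 steps.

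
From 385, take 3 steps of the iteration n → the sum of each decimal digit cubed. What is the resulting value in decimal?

1009

385 → 3³ + 8³ + 5³ = 27 + 512 + 125 = 664
664 → 6³ + 6³ + 4³ = 216 + 216 + 64 = 496
496 → 4³ + 9³ + 6³ = 64 + 729 + 216 = 1009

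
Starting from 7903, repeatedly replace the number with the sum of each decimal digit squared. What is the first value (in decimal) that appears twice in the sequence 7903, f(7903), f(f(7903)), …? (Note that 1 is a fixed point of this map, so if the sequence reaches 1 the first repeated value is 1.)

7903 → 7² + 9² + 0² + 3² = 49 + 81 + 0 + 9 = 139
139 → 1² + 3² + 9² = 1 + 9 + 81 = 91
91 → 9² + 1² = 81 + 1 = 82
82 → 8² + 2² = 64 + 4 = 68
68 → 6² + 8² = 36 + 64 = 100
100 → 1² + 0² + 0² = 1 + 0 + 0 = 1  — reached the fixed point 1.
1 → 1, so 1 is the first repeated value.

1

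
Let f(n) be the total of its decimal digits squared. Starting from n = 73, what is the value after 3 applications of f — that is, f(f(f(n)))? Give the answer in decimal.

145

73 → 7² + 3² = 58
58 → 5² + 8² = 89
89 → 8² + 9² = 145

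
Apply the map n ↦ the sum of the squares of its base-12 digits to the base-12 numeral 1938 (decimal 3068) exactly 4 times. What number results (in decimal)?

128

3068 = (1,9,3,8)_12 → 1² + 9² + 3² + 8² = 1 + 81 + 9 + 64 = 155
155 = (1,0,11)_12 → 1² + 0² + 11² = 1 + 0 + 121 = 122
122 = (10,2)_12 → 10² + 2² = 100 + 4 = 104
104 = (8,8)_12 → 8² + 8² = 64 + 64 = 128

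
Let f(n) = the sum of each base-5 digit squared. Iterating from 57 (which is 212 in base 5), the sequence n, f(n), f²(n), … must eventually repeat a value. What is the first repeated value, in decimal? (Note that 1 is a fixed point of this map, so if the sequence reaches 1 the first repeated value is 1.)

13

57 = (2,1,2)_5 → 9
9 = (1,4)_5 → 17
17 = (3,2)_5 → 13
13 = (2,3)_5 → 13  — 13 already appeared earlier.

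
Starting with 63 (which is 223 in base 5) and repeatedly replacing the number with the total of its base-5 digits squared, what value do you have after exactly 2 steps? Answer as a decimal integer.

63 = (2,2,3)_5 → 2² + 2² + 3² = 17
17 = (3,2)_5 → 3² + 2² = 13

13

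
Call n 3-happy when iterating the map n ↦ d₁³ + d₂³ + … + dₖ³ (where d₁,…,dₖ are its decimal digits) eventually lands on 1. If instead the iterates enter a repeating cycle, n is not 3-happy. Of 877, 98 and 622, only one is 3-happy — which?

877

877: 877 → 1198 → 1243 → 100 → 1  — reaches 1 (3-happy)
98: 98 → 1241 → 74 → 407 → 407  — repeats 407 (not 3-happy)
622: 622 → 232 → 43 → 91 → 730 → 370 → 370  — repeats 370 (not 3-happy)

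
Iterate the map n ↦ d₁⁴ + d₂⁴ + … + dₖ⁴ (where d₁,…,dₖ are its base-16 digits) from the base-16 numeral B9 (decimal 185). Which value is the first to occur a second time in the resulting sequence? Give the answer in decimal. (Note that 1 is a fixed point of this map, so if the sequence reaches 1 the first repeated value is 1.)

185 = (11,9)_16 → 11⁴ + 9⁴ = 14641 + 6561 = 21202
21202 = (5,2,13,2)_16 → 5⁴ + 2⁴ + 13⁴ + 2⁴ = 625 + 16 + 28561 + 16 = 29218
29218 = (7,2,2,2)_16 → 7⁴ + 2⁴ + 2⁴ + 2⁴ = 2401 + 16 + 16 + 16 = 2449
2449 = (9,9,1)_16 → 9⁴ + 9⁴ + 1⁴ = 6561 + 6561 + 1 = 13123
13123 = (3,3,4,3)_16 → 3⁴ + 3⁴ + 4⁴ + 3⁴ = 81 + 81 + 256 + 81 = 499
499 = (1,15,3)_16 → 1⁴ + 15⁴ + 3⁴ = 1 + 50625 + 81 = 50707
50707 = (12,6,1,3)_16 → 12⁴ + 6⁴ + 1⁴ + 3⁴ = 20736 + 1296 + 1 + 81 = 22114
22114 = (5,6,6,2)_16 → 5⁴ + 6⁴ + 6⁴ + 2⁴ = 625 + 1296 + 1296 + 16 = 3233
3233 = (12,10,1)_16 → 12⁴ + 10⁴ + 1⁴ = 20736 + 10000 + 1 = 30737
30737 = (7,8,1,1)_16 → 7⁴ + 8⁴ + 1⁴ + 1⁴ = 2401 + 4096 + 1 + 1 = 6499
6499 = (1,9,6,3)_16 → 1⁴ + 9⁴ + 6⁴ + 3⁴ = 1 + 6561 + 1296 + 81 = 7939
7939 = (1,15,0,3)_16 → 1⁴ + 15⁴ + 0⁴ + 3⁴ = 1 + 50625 + 0 + 81 = 50707  — 50707 already appeared earlier.

50707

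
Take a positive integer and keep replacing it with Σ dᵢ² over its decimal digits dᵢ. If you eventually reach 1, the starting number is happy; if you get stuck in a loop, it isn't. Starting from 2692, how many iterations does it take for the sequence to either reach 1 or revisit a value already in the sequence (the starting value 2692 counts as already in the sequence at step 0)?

2692 → 2² + 6² + 9² + 2² = 125
125 → 1² + 2² + 5² = 30
30 → 3² + 0² = 9
9 → 9² = 81
81 → 8² + 1² = 65
65 → 6² + 5² = 61
61 → 6² + 1² = 37
37 → 3² + 7² = 58
58 → 5² + 8² = 89
89 → 8² + 9² = 145
145 → 1² + 4² + 5² = 42
42 → 4² + 2² = 20
20 → 2² + 0² = 4
4 → 4² = 16
16 → 1² + 6² = 37  — 37 repeats.
That took 15 steps.

15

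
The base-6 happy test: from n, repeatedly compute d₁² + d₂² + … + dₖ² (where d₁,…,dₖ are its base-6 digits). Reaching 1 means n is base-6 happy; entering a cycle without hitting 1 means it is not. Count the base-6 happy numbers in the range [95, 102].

95: 95 → 38 → 5 → 25 → 17 → 29 → 41 → 26 → 20 → 13 → 5  (repeats 5)
96: 96 → 20 → 13 → 5 → 25 → 17 → 29 → 41 → 26 → 20  (repeats 20)
97: 97 → 21 → 18 → 9 → 10 → 17 → 29 → 41 → 26 → 20 → 13 → 5 → 25 → 17  (repeats 17)
98: 98 → 24 → 16 → 20 → 13 → 5 → 25 → 17 → 29 → 41 → 26 → 20  (repeats 20)
99: 99 → 29 → 41 → 26 → 20 → 13 → 5 → 25 → 17 → 29  (repeats 29)
100: 100 → 36 → 1  (reaches 1)
101: 101 → 45 → 11 → 26 → 20 → 13 → 5 → 25 → 17 → 29 → 41 → 26  (repeats 26)
102: 102 → 29 → 41 → 26 → 20 → 13 → 5 → 25 → 17 → 29  (repeats 29)
base-6 happy: 100

1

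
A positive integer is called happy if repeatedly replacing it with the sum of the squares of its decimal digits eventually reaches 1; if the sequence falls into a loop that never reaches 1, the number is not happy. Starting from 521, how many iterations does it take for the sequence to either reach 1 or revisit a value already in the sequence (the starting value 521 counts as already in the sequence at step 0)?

521 → 5² + 2² + 1² = 25 + 4 + 1 = 30
30 → 3² + 0² = 9 + 0 = 9
9 → 9² = 81
81 → 8² + 1² = 64 + 1 = 65
65 → 6² + 5² = 36 + 25 = 61
61 → 6² + 1² = 36 + 1 = 37
37 → 3² + 7² = 9 + 49 = 58
58 → 5² + 8² = 25 + 64 = 89
89 → 8² + 9² = 64 + 81 = 145
145 → 1² + 4² + 5² = 1 + 16 + 25 = 42
42 → 4² + 2² = 16 + 4 = 20
20 → 2² + 0² = 4 + 0 = 4
4 → 4² = 16
16 → 1² + 6² = 1 + 36 = 37  — 37 repeats.
That took 14 steps.

14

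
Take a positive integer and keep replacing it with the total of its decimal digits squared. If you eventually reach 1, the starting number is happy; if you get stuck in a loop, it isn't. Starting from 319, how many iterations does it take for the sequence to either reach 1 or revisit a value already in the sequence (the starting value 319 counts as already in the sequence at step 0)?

5

319 → 3² + 1² + 9² = 91
91 → 9² + 1² = 82
82 → 8² + 2² = 68
68 → 6² + 8² = 100
100 → 1² + 0² + 0² = 1  — reached 1.
That took 5 steps.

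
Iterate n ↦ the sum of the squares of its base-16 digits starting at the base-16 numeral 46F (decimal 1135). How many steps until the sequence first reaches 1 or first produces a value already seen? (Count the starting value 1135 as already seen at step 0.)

10

1135 = (4,6,15)_16 → 4² + 6² + 15² = 16 + 36 + 225 = 277
277 = (1,1,5)_16 → 1² + 1² + 5² = 1 + 1 + 25 = 27
27 = (1,11)_16 → 1² + 11² = 1 + 121 = 122
122 = (7,10)_16 → 7² + 10² = 49 + 100 = 149
149 = (9,5)_16 → 9² + 5² = 81 + 25 = 106
106 = (6,10)_16 → 6² + 10² = 36 + 100 = 136
136 = (8,8)_16 → 8² + 8² = 64 + 64 = 128
128 = (8,0)_16 → 8² + 0² = 64 + 0 = 64
64 = (4,0)_16 → 4² + 0² = 16 + 0 = 16
16 = (1,0)_16 → 1² + 0² = 1 + 0 = 1  — reached 1.
That took 10 steps.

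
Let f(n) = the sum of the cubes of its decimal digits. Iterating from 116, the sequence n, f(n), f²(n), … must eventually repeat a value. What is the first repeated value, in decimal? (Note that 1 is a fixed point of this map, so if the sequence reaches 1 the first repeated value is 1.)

116 → 1³ + 1³ + 6³ = 218
218 → 2³ + 1³ + 8³ = 521
521 → 5³ + 2³ + 1³ = 134
134 → 1³ + 3³ + 4³ = 92
92 → 9³ + 2³ = 737
737 → 7³ + 3³ + 7³ = 713
713 → 7³ + 1³ + 3³ = 371
371 → 3³ + 7³ + 1³ = 371  — 371 already appeared earlier.

371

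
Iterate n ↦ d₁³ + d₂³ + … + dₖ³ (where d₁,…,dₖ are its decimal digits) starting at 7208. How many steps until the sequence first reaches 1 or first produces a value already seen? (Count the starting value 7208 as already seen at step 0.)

11

7208 → 7³ + 2³ + 0³ + 8³ = 863
863 → 8³ + 6³ + 3³ = 755
755 → 7³ + 5³ + 5³ = 593
593 → 5³ + 9³ + 3³ = 881
881 → 8³ + 8³ + 1³ = 1025
1025 → 1³ + 0³ + 2³ + 5³ = 134
134 → 1³ + 3³ + 4³ = 92
92 → 9³ + 2³ = 737
737 → 7³ + 3³ + 7³ = 713
713 → 7³ + 1³ + 3³ = 371
371 → 3³ + 7³ + 1³ = 371  — 371 repeats.
That took 11 steps.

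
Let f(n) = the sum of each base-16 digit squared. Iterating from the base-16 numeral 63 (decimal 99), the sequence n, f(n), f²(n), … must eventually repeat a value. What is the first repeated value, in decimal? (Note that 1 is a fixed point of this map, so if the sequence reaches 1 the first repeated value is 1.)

99 = (6,3)_16 → 6² + 3² = 36 + 9 = 45
45 = (2,13)_16 → 2² + 13² = 4 + 169 = 173
173 = (10,13)_16 → 10² + 13² = 100 + 169 = 269
269 = (1,0,13)_16 → 1² + 0² + 13² = 1 + 0 + 169 = 170
170 = (10,10)_16 → 10² + 10² = 100 + 100 = 200
200 = (12,8)_16 → 12² + 8² = 144 + 64 = 208
208 = (13,0)_16 → 13² + 0² = 169 + 0 = 169
169 = (10,9)_16 → 10² + 9² = 100 + 81 = 181
181 = (11,5)_16 → 11² + 5² = 121 + 25 = 146
146 = (9,2)_16 → 9² + 2² = 81 + 4 = 85
85 = (5,5)_16 → 5² + 5² = 25 + 25 = 50
50 = (3,2)_16 → 3² + 2² = 9 + 4 = 13
13 = (13)_16 → 13² = 169  — 169 already appeared earlier.

169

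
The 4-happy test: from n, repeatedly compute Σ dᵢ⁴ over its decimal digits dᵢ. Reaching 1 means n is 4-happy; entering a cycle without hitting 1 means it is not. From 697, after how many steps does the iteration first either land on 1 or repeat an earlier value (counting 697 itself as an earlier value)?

14

697 → 6⁴ + 9⁴ + 7⁴ = 10258
10258 → 1⁴ + 0⁴ + 2⁴ + 5⁴ + 8⁴ = 4738
4738 → 4⁴ + 7⁴ + 3⁴ + 8⁴ = 6834
6834 → 6⁴ + 8⁴ + 3⁴ + 4⁴ = 5729
5729 → 5⁴ + 7⁴ + 2⁴ + 9⁴ = 9603
9603 → 9⁴ + 6⁴ + 0⁴ + 3⁴ = 7938
7938 → 7⁴ + 9⁴ + 3⁴ + 8⁴ = 13139
13139 → 1⁴ + 3⁴ + 1⁴ + 3⁴ + 9⁴ = 6725
6725 → 6⁴ + 7⁴ + 2⁴ + 5⁴ = 4338
4338 → 4⁴ + 3⁴ + 3⁴ + 8⁴ = 4514
4514 → 4⁴ + 5⁴ + 1⁴ + 4⁴ = 1138
1138 → 1⁴ + 1⁴ + 3⁴ + 8⁴ = 4179
4179 → 4⁴ + 1⁴ + 7⁴ + 9⁴ = 9219
9219 → 9⁴ + 2⁴ + 1⁴ + 9⁴ = 13139  — 13139 repeats.
That took 14 steps.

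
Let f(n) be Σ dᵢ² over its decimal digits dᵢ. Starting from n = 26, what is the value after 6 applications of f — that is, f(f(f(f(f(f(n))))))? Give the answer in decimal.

145

26 → 40
40 → 16
16 → 37
37 → 58
58 → 89
89 → 145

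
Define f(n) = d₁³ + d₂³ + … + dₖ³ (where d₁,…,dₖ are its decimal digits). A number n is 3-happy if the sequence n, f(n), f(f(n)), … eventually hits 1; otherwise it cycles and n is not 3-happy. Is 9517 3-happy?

9517 → 9³ + 5³ + 1³ + 7³ = 1198
1198 → 1³ + 1³ + 9³ + 8³ = 1243
1243 → 1³ + 2³ + 4³ + 3³ = 100
100 → 1³ + 0³ + 0³ = 1  — reached 1.

3-happy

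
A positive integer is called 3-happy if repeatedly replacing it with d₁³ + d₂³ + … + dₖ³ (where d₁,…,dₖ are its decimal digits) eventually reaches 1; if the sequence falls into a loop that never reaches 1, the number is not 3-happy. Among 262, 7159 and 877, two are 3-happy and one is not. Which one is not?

262: 262 → 232 → 43 → 91 → 730 → 370 → 370  — repeats 370 (not 3-happy)
7159: 7159 → 1198 → 1243 → 100 → 1  — reaches 1 (3-happy)
877: 877 → 1198 → 1243 → 100 → 1  — reaches 1 (3-happy)

262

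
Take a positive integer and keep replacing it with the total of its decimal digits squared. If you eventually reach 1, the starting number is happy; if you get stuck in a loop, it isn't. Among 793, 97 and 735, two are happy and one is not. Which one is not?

793: 793 → 139 → 91 → 82 → 68 → 100 → 1  — reaches 1 (happy)
97: 97 → 130 → 10 → 1  — reaches 1 (happy)
735: 735 → 83 → 73 → 58 → 89 → 145 → 42 → 20 → 4 → 16 → 37 → 58  — repeats 58 (not happy)

735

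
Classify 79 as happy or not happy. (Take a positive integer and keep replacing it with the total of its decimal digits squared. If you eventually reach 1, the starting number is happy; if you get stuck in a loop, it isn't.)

79 → 7² + 9² = 49 + 81 = 130
130 → 1² + 3² + 0² = 1 + 9 + 0 = 10
10 → 1² + 0² = 1 + 0 = 1  — reached 1.

happy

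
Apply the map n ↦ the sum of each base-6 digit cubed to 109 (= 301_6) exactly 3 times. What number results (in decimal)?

109 = (3,0,1)_6 → 3³ + 0³ + 1³ = 28
28 = (4,4)_6 → 4³ + 4³ = 128
128 = (3,3,2)_6 → 3³ + 3³ + 2³ = 62

62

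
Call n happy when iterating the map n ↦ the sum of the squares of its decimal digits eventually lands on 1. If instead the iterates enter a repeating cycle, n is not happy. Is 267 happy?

not happy

267 → 2² + 6² + 7² = 4 + 36 + 49 = 89
89 → 8² + 9² = 64 + 81 = 145
145 → 1² + 4² + 5² = 1 + 16 + 25 = 42
42 → 4² + 2² = 16 + 4 = 20
20 → 2² + 0² = 4 + 0 = 4
4 → 4² = 16
16 → 1² + 6² = 1 + 36 = 37
37 → 3² + 7² = 9 + 49 = 58
58 → 5² + 8² = 25 + 64 = 89  — 89 already seen; the sequence cycles without reaching 1.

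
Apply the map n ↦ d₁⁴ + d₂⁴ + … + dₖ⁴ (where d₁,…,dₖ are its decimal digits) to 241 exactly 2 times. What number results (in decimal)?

2498

241 → 2⁴ + 4⁴ + 1⁴ = 16 + 256 + 1 = 273
273 → 2⁴ + 7⁴ + 3⁴ = 16 + 2401 + 81 = 2498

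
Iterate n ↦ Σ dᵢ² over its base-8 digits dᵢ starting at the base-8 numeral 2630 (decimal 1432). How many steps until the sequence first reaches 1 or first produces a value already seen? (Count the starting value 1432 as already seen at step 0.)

1432 = (2,6,3,0)_8 → 2² + 6² + 3² + 0² = 4 + 36 + 9 + 0 = 49
49 = (6,1)_8 → 6² + 1² = 36 + 1 = 37
37 = (4,5)_8 → 4² + 5² = 16 + 25 = 41
41 = (5,1)_8 → 5² + 1² = 25 + 1 = 26
26 = (3,2)_8 → 3² + 2² = 9 + 4 = 13
13 = (1,5)_8 → 1² + 5² = 1 + 25 = 26  — 26 repeats.
That took 6 steps.

6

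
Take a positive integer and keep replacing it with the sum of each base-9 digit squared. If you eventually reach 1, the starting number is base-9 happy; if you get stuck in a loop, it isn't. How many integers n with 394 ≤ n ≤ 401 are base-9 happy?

394: 394 → 114 → 46 → 26 → 68 → 74 → 68  (repeats 68)
395: 395 → 129 → 35 → 73 → 65 → 53 → 89 → 65  (repeats 65)
396: 396 → 80 → 128 → 30 → 18 → 4 → 16 → 50 → 50  (repeats 50)
397: 397 → 81 → 1  (reaches 1)
398: 398 → 84 → 10 → 2 → 4 → 16 → 50 → 50  (repeats 50)
399: 399 → 89 → 65 → 53 → 89  (repeats 89)
400: 400 → 96 → 38 → 20 → 8 → 64 → 50 → 50  (repeats 50)
401: 401 → 105 → 41 → 41  (repeats 41)
base-9 happy: 397

1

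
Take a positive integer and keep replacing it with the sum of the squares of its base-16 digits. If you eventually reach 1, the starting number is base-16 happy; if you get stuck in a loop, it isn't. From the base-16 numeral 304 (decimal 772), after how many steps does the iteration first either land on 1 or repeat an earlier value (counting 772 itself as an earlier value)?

772 = (3,0,4)_16 → 3² + 0² + 4² = 25
25 = (1,9)_16 → 1² + 9² = 82
82 = (5,2)_16 → 5² + 2² = 29
29 = (1,13)_16 → 1² + 13² = 170
170 = (10,10)_16 → 10² + 10² = 200
200 = (12,8)_16 → 12² + 8² = 208
208 = (13,0)_16 → 13² + 0² = 169
169 = (10,9)_16 → 10² + 9² = 181
181 = (11,5)_16 → 11² + 5² = 146
146 = (9,2)_16 → 9² + 2² = 85
85 = (5,5)_16 → 5² + 5² = 50
50 = (3,2)_16 → 3² + 2² = 13
13 = (13)_16 → 13² = 169  — 169 repeats.
That took 13 steps.

13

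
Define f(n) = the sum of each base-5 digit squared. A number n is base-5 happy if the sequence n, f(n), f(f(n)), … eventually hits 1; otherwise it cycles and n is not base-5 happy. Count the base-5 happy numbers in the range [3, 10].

3: 3 → 9 → 17 → 13 → 13  (repeats 13)
4: 4 → 16 → 10 → 4  (repeats 4)
5: 5 → 1  (reaches 1)
6: 6 → 2 → 4 → 16 → 10 → 4  (repeats 4)
7: 7 → 5 → 1  (reaches 1)
8: 8 → 10 → 4 → 16 → 10  (repeats 10)
9: 9 → 17 → 13 → 13  (repeats 13)
10: 10 → 4 → 16 → 10  (repeats 10)
base-5 happy: 5, 7

2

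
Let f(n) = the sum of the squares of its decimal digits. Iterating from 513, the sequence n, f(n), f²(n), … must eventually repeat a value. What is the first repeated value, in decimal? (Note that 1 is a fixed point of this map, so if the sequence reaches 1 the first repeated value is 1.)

513 → 35
35 → 34
34 → 25
25 → 29
29 → 85
85 → 89
89 → 145
145 → 42
42 → 20
20 → 4
4 → 16
16 → 37
37 → 58
58 → 89  — 89 already appeared earlier.

89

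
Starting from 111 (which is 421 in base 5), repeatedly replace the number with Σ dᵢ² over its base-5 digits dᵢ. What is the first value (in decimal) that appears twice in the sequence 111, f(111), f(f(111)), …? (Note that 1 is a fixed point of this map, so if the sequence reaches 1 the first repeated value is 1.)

13

111 = (4,2,1)_5 → 21
21 = (4,1)_5 → 17
17 = (3,2)_5 → 13
13 = (2,3)_5 → 13  — 13 already appeared earlier.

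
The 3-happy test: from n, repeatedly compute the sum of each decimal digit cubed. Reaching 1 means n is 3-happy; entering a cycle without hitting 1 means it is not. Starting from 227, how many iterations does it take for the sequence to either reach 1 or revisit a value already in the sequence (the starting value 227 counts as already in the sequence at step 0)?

227 → 2³ + 2³ + 7³ = 359
359 → 3³ + 5³ + 9³ = 881
881 → 8³ + 8³ + 1³ = 1025
1025 → 1³ + 0³ + 2³ + 5³ = 134
134 → 1³ + 3³ + 4³ = 92
92 → 9³ + 2³ = 737
737 → 7³ + 3³ + 7³ = 713
713 → 7³ + 1³ + 3³ = 371
371 → 3³ + 7³ + 1³ = 371  — 371 repeats.
That took 9 steps.

9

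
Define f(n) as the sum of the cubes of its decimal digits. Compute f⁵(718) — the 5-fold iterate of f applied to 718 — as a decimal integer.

1009

718 → 7³ + 1³ + 8³ = 856
856 → 8³ + 5³ + 6³ = 853
853 → 8³ + 5³ + 3³ = 664
664 → 6³ + 6³ + 4³ = 496
496 → 4³ + 9³ + 6³ = 1009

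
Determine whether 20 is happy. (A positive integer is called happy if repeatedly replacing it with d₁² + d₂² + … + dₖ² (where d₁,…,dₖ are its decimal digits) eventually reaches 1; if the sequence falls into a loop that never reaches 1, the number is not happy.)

not happy

20 → 2² + 0² = 4 + 0 = 4
4 → 4² = 16
16 → 1² + 6² = 1 + 36 = 37
37 → 3² + 7² = 9 + 49 = 58
58 → 5² + 8² = 25 + 64 = 89
89 → 8² + 9² = 64 + 81 = 145
145 → 1² + 4² + 5² = 1 + 16 + 25 = 42
42 → 4² + 2² = 16 + 4 = 20  — 20 already seen; the sequence cycles without reaching 1.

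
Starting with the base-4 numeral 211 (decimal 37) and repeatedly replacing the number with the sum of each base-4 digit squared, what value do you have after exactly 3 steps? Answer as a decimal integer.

2

37 = (2,1,1)_4 → 2² + 1² + 1² = 4 + 1 + 1 = 6
6 = (1,2)_4 → 1² + 2² = 1 + 4 = 5
5 = (1,1)_4 → 1² + 1² = 1 + 1 = 2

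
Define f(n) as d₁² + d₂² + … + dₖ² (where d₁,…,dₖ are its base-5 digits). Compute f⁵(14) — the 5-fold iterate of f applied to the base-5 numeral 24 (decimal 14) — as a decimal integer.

16

14 = (2,4)_5 → 2² + 4² = 4 + 16 = 20
20 = (4,0)_5 → 4² + 0² = 16 + 0 = 16
16 = (3,1)_5 → 3² + 1² = 9 + 1 = 10
10 = (2,0)_5 → 2² + 0² = 4 + 0 = 4
4 = (4)_5 → 4² = 16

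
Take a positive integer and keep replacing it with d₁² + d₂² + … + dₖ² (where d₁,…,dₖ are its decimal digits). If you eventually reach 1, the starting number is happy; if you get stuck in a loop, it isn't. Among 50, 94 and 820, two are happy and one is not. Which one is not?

50

50: 50 → 25 → 29 → 85 → 89 → 145 → 42 → 20 → 4 → 16 → 37 → 58 → 89  — repeats 89 (not happy)
94: 94 → 97 → 130 → 10 → 1  — reaches 1 (happy)
820: 820 → 68 → 100 → 1  — reaches 1 (happy)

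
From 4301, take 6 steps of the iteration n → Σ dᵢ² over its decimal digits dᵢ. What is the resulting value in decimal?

89

4301 → 4² + 3² + 0² + 1² = 26
26 → 2² + 6² = 40
40 → 4² + 0² = 16
16 → 1² + 6² = 37
37 → 3² + 7² = 58
58 → 5² + 8² = 89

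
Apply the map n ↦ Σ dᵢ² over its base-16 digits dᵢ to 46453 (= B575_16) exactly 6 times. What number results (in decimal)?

50

46453 = (11,5,7,5)_16 → 11² + 5² + 7² + 5² = 121 + 25 + 49 + 25 = 220
220 = (13,12)_16 → 13² + 12² = 169 + 144 = 313
313 = (1,3,9)_16 → 1² + 3² + 9² = 1 + 9 + 81 = 91
91 = (5,11)_16 → 5² + 11² = 25 + 121 = 146
146 = (9,2)_16 → 9² + 2² = 81 + 4 = 85
85 = (5,5)_16 → 5² + 5² = 25 + 25 = 50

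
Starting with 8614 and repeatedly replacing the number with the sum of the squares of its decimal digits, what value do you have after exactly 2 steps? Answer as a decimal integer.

51

8614 → 8² + 6² + 1² + 4² = 117
117 → 1² + 1² + 7² = 51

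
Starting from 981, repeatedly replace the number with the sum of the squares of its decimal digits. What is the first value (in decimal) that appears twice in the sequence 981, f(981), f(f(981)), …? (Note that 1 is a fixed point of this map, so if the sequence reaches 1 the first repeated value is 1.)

981 → 146
146 → 53
53 → 34
34 → 25
25 → 29
29 → 85
85 → 89
89 → 145
145 → 42
42 → 20
20 → 4
4 → 16
16 → 37
37 → 58
58 → 89  — 89 already appeared earlier.

89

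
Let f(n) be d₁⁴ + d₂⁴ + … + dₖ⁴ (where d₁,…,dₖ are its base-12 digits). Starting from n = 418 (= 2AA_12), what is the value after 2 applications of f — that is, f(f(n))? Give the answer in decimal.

418 = (2,10,10)_12 → 2⁴ + 10⁴ + 10⁴ = 16 + 10000 + 10000 = 20016
20016 = (11,7,0,0)_12 → 11⁴ + 7⁴ + 0⁴ + 0⁴ = 14641 + 2401 + 0 + 0 = 17042

17042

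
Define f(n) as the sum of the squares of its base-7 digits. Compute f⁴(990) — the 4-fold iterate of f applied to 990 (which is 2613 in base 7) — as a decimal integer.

16

990 = (2,6,1,3)_7 → 2² + 6² + 1² + 3² = 4 + 36 + 1 + 9 = 50
50 = (1,0,1)_7 → 1² + 0² + 1² = 1 + 0 + 1 = 2
2 = (2)_7 → 2² = 4
4 = (4)_7 → 4² = 16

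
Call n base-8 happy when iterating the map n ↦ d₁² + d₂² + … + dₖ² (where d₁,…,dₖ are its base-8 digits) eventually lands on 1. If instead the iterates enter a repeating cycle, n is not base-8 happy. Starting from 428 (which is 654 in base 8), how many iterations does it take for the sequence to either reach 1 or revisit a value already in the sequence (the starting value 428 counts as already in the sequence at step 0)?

5

428 = (6,5,4)_8 → 6² + 5² + 4² = 77
77 = (1,1,5)_8 → 1² + 1² + 5² = 27
27 = (3,3)_8 → 3² + 3² = 18
18 = (2,2)_8 → 2² + 2² = 8
8 = (1,0)_8 → 1² + 0² = 1  — reached 1.
That took 5 steps.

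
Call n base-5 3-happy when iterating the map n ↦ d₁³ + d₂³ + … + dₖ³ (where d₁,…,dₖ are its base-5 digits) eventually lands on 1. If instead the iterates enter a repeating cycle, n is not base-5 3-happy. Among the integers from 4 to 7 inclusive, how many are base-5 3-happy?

4: 4 → 64 → 80 → 28 → 28  (repeats 28)
5: 5 → 1  (reaches 1)
6: 6 → 2 → 8 → 28 → 28  (repeats 28)
7: 7 → 9 → 65 → 35 → 9  (repeats 9)
base-5 3-happy: 5

1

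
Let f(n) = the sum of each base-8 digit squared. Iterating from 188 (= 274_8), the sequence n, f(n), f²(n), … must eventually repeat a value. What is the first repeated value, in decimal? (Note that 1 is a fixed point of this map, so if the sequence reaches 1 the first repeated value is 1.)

188 = (2,7,4)_8 → 2² + 7² + 4² = 69
69 = (1,0,5)_8 → 1² + 0² + 5² = 26
26 = (3,2)_8 → 3² + 2² = 13
13 = (1,5)_8 → 1² + 5² = 26  — 26 already appeared earlier.

26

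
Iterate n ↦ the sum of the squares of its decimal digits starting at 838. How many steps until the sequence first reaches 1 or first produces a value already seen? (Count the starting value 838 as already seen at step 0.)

838 → 137
137 → 59
59 → 106
106 → 37
37 → 58
58 → 89
89 → 145
145 → 42
42 → 20
20 → 4
4 → 16
16 → 37  — 37 repeats.
That took 12 steps.

12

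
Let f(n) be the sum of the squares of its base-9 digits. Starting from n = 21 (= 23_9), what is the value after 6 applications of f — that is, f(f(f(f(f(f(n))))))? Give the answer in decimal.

65

21 = (2,3)_9 → 2² + 3² = 4 + 9 = 13
13 = (1,4)_9 → 1² + 4² = 1 + 16 = 17
17 = (1,8)_9 → 1² + 8² = 1 + 64 = 65
65 = (7,2)_9 → 7² + 2² = 49 + 4 = 53
53 = (5,8)_9 → 5² + 8² = 25 + 64 = 89
89 = (1,0,8)_9 → 1² + 0² + 8² = 1 + 0 + 64 = 65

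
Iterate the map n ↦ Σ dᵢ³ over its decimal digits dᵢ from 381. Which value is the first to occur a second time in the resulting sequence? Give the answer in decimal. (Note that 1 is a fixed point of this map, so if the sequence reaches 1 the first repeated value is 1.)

153

381 → 3³ + 8³ + 1³ = 540
540 → 5³ + 4³ + 0³ = 189
189 → 1³ + 8³ + 9³ = 1242
1242 → 1³ + 2³ + 4³ + 2³ = 81
81 → 8³ + 1³ = 513
513 → 5³ + 1³ + 3³ = 153
153 → 1³ + 5³ + 3³ = 153  — 153 already appeared earlier.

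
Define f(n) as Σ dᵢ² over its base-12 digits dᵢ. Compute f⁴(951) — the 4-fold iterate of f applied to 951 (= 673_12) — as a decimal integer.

951 = (6,7,3)_12 → 94
94 = (7,10)_12 → 149
149 = (1,0,5)_12 → 26
26 = (2,2)_12 → 8

8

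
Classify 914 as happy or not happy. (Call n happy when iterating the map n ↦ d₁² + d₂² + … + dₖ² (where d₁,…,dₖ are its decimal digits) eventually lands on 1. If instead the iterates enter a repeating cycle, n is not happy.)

914 → 9² + 1² + 4² = 81 + 1 + 16 = 98
98 → 9² + 8² = 81 + 64 = 145
145 → 1² + 4² + 5² = 1 + 16 + 25 = 42
42 → 4² + 2² = 16 + 4 = 20
20 → 2² + 0² = 4 + 0 = 4
4 → 4² = 16
16 → 1² + 6² = 1 + 36 = 37
37 → 3² + 7² = 9 + 49 = 58
58 → 5² + 8² = 25 + 64 = 89
89 → 8² + 9² = 64 + 81 = 145  — 145 already seen; the sequence cycles without reaching 1.

not happy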